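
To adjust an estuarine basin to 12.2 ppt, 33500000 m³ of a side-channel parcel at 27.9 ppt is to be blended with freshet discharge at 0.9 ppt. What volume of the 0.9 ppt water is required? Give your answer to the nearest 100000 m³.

46500000 m³

Salt balance: 33,500,000×27.9 + V×0.9 = (33,500,000+V)×12.2
934,650,000 + 0.9V = 408,700,000 + 12.2V
525,950,000 = 11.3V
V = 46,544,247.79 m³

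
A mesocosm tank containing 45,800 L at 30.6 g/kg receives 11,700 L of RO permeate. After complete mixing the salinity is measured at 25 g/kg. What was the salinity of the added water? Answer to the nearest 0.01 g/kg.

3.08 g/kg

Salt balance: 45,800×30.6 + 11,700×S = 57,500×25
1,401,480 + 11,700·S = 1,437,500
S = (1,437,500 − 1,401,480) / 11,700 = 3.0786 g/kg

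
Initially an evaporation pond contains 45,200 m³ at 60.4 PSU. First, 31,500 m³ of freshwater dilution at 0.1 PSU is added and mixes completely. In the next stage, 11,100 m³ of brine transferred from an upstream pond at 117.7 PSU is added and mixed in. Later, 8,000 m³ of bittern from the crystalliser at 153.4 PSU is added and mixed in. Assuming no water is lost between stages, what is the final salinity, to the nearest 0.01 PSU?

Salt balance:
Initial salt = 45,200×60.4 = 2,730,080
After stage 1: salt = 2,730,080 + 31,500×0.1 = 2,733,230; volume = 76,700 m³; S = 35.635 PSU
After stage 2: salt = 2,733,230 + 11,100×117.7 = 4,039,700; volume = 87,800 m³; S = 46.01 PSU
After stage 3: salt = 4,039,700 + 8,000×153.4 = 5,266,900; volume = 95,800 m³
S = 5,266,900 / 95,800 = 54.9781 PSU

54.98 PSU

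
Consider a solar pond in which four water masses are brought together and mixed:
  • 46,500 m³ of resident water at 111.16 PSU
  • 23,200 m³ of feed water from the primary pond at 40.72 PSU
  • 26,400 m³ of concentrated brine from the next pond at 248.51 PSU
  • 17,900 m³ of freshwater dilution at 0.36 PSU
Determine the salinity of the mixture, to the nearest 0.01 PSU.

111.23 PSU

Total salt / total volume:
salt = 46,500×111.16 + 23,200×40.72 + 26,400×248.51 + 17,900×0.36 = 5,168,940 + 944,704 + 6,560,664 + 6,444 = 12,680,752
volume = 46,500 + 23,200 + 26,400 + 17,900 = 114,000 m³
S = 12,680,752 / 114,000 = 111.2347 PSU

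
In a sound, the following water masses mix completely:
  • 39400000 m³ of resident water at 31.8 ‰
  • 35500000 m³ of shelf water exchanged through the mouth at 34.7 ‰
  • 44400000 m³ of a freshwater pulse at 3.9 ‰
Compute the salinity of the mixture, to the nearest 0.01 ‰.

22.28 ‰

By conservation of dissolved salt,
salt = 39,400,000×31.8 + 35,500,000×34.7 + 44,400,000×3.9 = 1,252,920,000 + 1,231,850,000 + 173,160,000 = 2,657,930,000
volume = 39,400,000 + 35,500,000 + 44,400,000 = 119,300,000 m³
S = 2,657,930,000 / 119,300,000 = 22.2794 ‰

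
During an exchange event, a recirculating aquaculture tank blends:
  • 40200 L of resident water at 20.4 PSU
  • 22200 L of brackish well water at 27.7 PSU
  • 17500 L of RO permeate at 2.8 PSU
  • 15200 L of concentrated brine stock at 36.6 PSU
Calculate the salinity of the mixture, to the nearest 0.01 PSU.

21.45 PSU

Mass of salt is conserved:
salt = 40,200×20.4 + 22,200×27.7 + 17,500×2.8 + 15,200×36.6 = 820,080 + 614,940 + 49,000 + 556,320 = 2,040,340
volume = 40,200 + 22,200 + 17,500 + 15,200 = 95,100 L
S = 2,040,340 / 95,100 = 21.4547 PSU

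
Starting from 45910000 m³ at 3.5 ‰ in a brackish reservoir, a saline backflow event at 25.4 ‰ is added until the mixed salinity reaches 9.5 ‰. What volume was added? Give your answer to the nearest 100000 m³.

Salt balance: 45,910,000×3.5 + V×25.4 = (45,910,000+V)×9.5
160,685,000 + 25.4V = 436,145,000 + 9.5V
275,460,000 = 15.9V
V = 17,324,528.3 m³

17300000 m³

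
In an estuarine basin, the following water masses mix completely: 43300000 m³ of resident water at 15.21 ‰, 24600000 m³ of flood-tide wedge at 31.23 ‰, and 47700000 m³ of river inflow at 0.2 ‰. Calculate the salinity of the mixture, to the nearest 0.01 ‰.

Mass of salt is conserved:
salt = 43,300,000×15.21 + 24,600,000×31.23 + 47,700,000×0.2 = 658,593,000 + 768,258,000 + 9,540,000 = 1,436,391,000
volume = 43,300,000 + 24,600,000 + 47,700,000 = 115,600,000 m³
S = 1,436,391,000 / 115,600,000 = 12.4255 ‰

12.43 ‰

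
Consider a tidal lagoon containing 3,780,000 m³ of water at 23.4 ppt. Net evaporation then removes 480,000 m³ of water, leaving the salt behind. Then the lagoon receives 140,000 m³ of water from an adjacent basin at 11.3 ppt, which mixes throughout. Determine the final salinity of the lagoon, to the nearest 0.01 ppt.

After evaporation: salt = 3,780,000×23.4 = 88,452,000; volume = 3,780,000 − 480,000 = 3,300,000 m³
After mixing: salt = 88,452,000 + 140,000×11.3 = 90,034,000; volume = 3,300,000 + 140,000 = 3,440,000 m³
S = 90,034,000 / 3,440,000 = 26.1727 ppt

26.17 ppt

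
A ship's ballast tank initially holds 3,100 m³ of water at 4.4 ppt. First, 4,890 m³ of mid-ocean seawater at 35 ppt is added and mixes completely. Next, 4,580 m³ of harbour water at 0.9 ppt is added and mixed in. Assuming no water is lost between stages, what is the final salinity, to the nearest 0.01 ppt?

15.03 ppt

By conservation of dissolved salt,
Initial salt = 3,100×4.4 = 13,640
After stage 1: salt = 13,640 + 4,890×35 = 184,790; volume = 7,990 m³; S = 23.128 ppt
After stage 2: salt = 184,790 + 4,580×0.9 = 188,912; volume = 12,570 m³
S = 188,912 / 12,570 = 15.0288 ppt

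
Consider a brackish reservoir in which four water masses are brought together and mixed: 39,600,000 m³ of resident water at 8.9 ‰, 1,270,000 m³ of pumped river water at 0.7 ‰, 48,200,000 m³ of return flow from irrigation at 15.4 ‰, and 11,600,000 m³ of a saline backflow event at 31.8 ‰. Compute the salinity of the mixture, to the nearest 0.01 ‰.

14.55 ‰

By conservation of dissolved salt,
salt = 39,600,000×8.9 + 1,270,000×0.7 + 48,200,000×15.4 + 11,600,000×31.8 = 352,440,000 + 889,000 + 742,280,000 + 368,880,000 = 1,464,489,000
volume = 39,600,000 + 1,270,000 + 48,200,000 + 11,600,000 = 100,670,000 m³
S = 1,464,489,000 / 100,670,000 = 14.5474 ‰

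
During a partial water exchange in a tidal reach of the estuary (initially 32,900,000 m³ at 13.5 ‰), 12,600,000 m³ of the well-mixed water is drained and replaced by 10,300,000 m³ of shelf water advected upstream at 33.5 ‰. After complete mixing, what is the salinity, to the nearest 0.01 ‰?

20.23 ‰

Remaining after removal: 20,300,000 m³ at 13.5 ‰ (salt = 274,050,000)
After addition: salt = 274,050,000 + 10,300,000×33.5 = 619,100,000; volume = 30,600,000 m³
S = 619,100,000 / 30,600,000 = 20.232 ‰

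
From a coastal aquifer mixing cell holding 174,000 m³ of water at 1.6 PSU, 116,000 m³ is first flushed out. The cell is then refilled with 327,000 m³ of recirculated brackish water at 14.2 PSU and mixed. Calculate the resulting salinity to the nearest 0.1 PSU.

Remaining after removal: 58,000 m³ at 1.6 PSU (salt = 92,800)
After addition: salt = 92,800 + 327,000×14.2 = 4,736,200; volume = 385,000 m³
S = 4,736,200 / 385,000 = 12.3018 PSU

12.3 PSU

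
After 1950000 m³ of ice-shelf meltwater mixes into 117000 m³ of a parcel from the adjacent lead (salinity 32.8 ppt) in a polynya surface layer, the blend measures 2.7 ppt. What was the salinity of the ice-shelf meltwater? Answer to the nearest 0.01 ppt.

Salt balance: 117,000×32.8 + 1,950,000×S = 2,067,000×2.7
3,837,600 + 1,950,000·S = 5,580,900
S = (5,580,900 − 3,837,600) / 1,950,000 = 0.894 ppt

0.89 ppt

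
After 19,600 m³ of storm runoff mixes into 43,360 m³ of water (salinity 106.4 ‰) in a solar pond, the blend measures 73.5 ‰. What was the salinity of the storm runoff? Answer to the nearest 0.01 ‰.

0.72 ‰

Salt balance: 43,360×106.4 + 19,600×S = 62,960×73.5
4,613,504 + 19,600·S = 4,627,560
S = (4,627,560 − 4,613,504) / 19,600 = 0.7171 ‰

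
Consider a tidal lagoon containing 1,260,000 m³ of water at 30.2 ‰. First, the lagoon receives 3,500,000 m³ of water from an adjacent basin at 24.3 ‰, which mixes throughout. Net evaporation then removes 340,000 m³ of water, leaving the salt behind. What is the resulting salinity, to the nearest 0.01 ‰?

27.85 ‰

After mixing: salt = 1,260,000×30.2 + 3,500,000×24.3 = 123,102,000; volume = 4,760,000 m³
After evaporation: salt unchanged = 123,102,000; volume = 4,760,000 − 340,000 = 4,420,000 m³
S = 123,102,000 / 4,420,000 = 27.8511 ‰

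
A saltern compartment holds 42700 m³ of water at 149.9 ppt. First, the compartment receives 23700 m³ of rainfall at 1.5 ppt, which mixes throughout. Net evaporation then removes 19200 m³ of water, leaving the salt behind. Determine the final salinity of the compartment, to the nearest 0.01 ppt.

136.36 ppt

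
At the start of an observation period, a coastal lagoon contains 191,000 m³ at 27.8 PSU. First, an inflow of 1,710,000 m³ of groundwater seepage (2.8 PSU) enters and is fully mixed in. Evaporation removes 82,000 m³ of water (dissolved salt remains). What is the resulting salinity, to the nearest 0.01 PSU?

After mixing: salt = 191,000×27.8 + 1,710,000×2.8 = 10,097,800; volume = 1,901,000 m³
After evaporation: salt unchanged = 10,097,800; volume = 1,901,000 − 82,000 = 1,819,000 m³
S = 10,097,800 / 1,819,000 = 5.5513 PSU

5.55 PSU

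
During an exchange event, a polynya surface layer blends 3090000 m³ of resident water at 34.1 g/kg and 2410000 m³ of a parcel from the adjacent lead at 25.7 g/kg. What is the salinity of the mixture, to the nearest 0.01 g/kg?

30.42 g/kg

Conserving salt mass:
salt = 3,090,000×34.1 + 2,410,000×25.7 = 105,369,000 + 61,937,000 = 167,306,000
volume = 3,090,000 + 2,410,000 = 5,500,000 m³
S = 167,306,000 / 5,500,000 = 30.4193 g/kg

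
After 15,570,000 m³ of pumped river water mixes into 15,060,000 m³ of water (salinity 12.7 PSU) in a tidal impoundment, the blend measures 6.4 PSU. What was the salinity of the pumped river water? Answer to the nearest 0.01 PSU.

Salt balance: 15,060,000×12.7 + 15,570,000×S = 30,630,000×6.4
191,262,000 + 15,570,000·S = 196,032,000
S = (196,032,000 − 191,262,000) / 15,570,000 = 0.3064 PSU

0.31 PSU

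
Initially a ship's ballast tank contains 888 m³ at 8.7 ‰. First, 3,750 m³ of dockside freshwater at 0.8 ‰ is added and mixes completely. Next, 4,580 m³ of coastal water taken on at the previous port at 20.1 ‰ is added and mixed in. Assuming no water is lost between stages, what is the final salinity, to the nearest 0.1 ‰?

11.2 ‰

By conservation of dissolved salt,
Initial salt = 888×8.7 = 7,725.6
After stage 1: salt = 7,725.6 + 3,750×0.8 = 10,725.6; volume = 4,638 m³; S = 2.313 ‰
After stage 2: salt = 10,725.6 + 4,580×20.1 = 102,783.6; volume = 9,218 m³
S = 102,783.6 / 9,218 = 11.1503 ‰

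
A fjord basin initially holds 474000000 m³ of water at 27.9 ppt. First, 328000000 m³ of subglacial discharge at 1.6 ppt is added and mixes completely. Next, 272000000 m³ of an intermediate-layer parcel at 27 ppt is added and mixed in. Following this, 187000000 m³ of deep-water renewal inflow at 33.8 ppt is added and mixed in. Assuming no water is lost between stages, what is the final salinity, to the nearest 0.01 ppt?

Mass of salt is conserved:
Initial salt = 474,000,000×27.9 = 13,224,600,000
After stage 1: salt = 13,224,600,000 + 328,000,000×1.6 = 13,749,400,000; volume = 802,000,000 m³; S = 17.144 ppt
After stage 2: salt = 13,749,400,000 + 272,000,000×27 = 21,093,400,000; volume = 1,074,000,000 m³; S = 19.64 ppt
After stage 3: salt = 21,093,400,000 + 187,000,000×33.8 = 27,414,000,000; volume = 1,261,000,000 m³
S = 27,414,000,000 / 1,261,000,000 = 21.7399 ppt

21.74 ppt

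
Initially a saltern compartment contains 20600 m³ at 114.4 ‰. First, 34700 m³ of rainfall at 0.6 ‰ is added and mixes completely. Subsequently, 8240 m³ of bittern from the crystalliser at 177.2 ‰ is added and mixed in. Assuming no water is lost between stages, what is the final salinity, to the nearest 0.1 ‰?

Salt balance:
Initial salt = 20,600×114.4 = 2,356,640
After stage 1: salt = 2,356,640 + 34,700×0.6 = 2,377,460; volume = 55,300 m³; S = 42.992 ‰
After stage 2: salt = 2,377,460 + 8,240×177.2 = 3,837,588; volume = 63,540 m³
S = 3,837,588 / 63,540 = 60.3964 ‰

60.4 ‰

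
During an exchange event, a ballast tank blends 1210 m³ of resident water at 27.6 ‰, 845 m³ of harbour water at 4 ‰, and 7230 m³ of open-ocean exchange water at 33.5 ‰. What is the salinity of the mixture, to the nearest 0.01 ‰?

Weighted by volume,
salt = 1,210×27.6 + 845×4 + 7,230×33.5 = 33,396 + 3,380 + 242,205 = 278,981
volume = 1,210 + 845 + 7,230 = 9,285 m³
S = 278,981 / 9,285 = 30.0464 ‰

30.05 ‰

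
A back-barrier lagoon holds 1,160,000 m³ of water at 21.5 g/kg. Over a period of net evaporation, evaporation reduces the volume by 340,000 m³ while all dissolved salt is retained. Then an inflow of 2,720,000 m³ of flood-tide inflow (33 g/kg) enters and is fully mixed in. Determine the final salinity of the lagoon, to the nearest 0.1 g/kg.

After evaporation: salt = 1,160,000×21.5 = 24,940,000; volume = 1,160,000 − 340,000 = 820,000 m³
After mixing: salt = 24,940,000 + 2,720,000×33 = 114,700,000; volume = 820,000 + 2,720,000 = 3,540,000 m³
S = 114,700,000 / 3,540,000 = 32.4011 g/kg

32.4 g/kg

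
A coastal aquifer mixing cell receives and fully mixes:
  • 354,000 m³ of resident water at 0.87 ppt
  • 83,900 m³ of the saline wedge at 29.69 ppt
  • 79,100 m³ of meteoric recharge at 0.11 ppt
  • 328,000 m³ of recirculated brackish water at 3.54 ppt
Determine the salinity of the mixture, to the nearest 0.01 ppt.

4.70 ppt

Conserving salt mass:
salt = 354,000×0.87 + 83,900×29.69 + 79,100×0.11 + 328,000×3.54 = 307,980 + 2,490,991 + 8,701 + 1,161,120 = 3,968,792
volume = 354,000 + 83,900 + 79,100 + 328,000 = 845,000 m³
S = 3,968,792 / 845,000 = 4.6968 ppt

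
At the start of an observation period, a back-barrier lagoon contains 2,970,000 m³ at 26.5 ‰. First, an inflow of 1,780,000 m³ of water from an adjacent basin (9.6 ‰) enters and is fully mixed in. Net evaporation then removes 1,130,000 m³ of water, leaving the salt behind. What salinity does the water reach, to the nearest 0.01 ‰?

After mixing: salt = 2,970,000×26.5 + 1,780,000×9.6 = 95,793,000; volume = 4,750,000 m³
After evaporation: salt unchanged = 95,793,000; volume = 4,750,000 − 1,130,000 = 3,620,000 m³
S = 95,793,000 / 3,620,000 = 26.4622 ‰

26.46 ‰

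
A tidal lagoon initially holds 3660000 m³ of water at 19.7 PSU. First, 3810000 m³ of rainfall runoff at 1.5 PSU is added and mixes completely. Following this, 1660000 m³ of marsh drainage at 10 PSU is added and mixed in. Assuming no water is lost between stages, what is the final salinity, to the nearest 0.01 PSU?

Total salt / total volume:
Initial salt = 3,660,000×19.7 = 72,102,000
After stage 1: salt = 72,102,000 + 3,810,000×1.5 = 77,817,000; volume = 7,470,000 m³; S = 10.417 PSU
After stage 2: salt = 77,817,000 + 1,660,000×10 = 94,417,000; volume = 9,130,000 m³
S = 94,417,000 / 9,130,000 = 10.3414 PSU

10.34 PSU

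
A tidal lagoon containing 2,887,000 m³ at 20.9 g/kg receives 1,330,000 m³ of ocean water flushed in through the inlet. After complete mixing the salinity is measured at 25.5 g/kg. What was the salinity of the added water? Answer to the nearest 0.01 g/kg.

Salt balance: 2,887,000×20.9 + 1,330,000×S = 4,217,000×25.5
60,338,300 + 1,330,000·S = 107,533,500
S = (107,533,500 − 60,338,300) / 1,330,000 = 35.4851 g/kg

35.49 g/kg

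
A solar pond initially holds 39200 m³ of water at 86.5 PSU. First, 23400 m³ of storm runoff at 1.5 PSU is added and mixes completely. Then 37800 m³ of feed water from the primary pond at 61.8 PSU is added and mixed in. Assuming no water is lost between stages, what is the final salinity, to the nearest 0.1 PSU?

57.4 PSU

By conservation of dissolved salt,
Initial salt = 39,200×86.5 = 3,390,800
After stage 1: salt = 3,390,800 + 23,400×1.5 = 3,425,900; volume = 62,600 m³; S = 54.727 PSU
After stage 2: salt = 3,425,900 + 37,800×61.8 = 5,761,940; volume = 100,400 m³
S = 5,761,940 / 100,400 = 57.3898 PSU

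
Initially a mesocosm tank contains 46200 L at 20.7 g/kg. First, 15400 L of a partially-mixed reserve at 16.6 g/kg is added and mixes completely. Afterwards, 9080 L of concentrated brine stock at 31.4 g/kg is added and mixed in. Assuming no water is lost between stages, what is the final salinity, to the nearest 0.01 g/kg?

21.18 g/kg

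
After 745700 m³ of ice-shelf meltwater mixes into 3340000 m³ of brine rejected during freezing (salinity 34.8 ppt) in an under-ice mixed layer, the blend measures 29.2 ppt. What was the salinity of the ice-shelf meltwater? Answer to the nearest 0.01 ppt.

4.12 ppt

Salt balance: 3,340,000×34.8 + 745,700×S = 4,085,700×29.2
116,232,000 + 745,700·S = 119,302,440
S = (119,302,440 − 116,232,000) / 745,700 = 4.1175 ppt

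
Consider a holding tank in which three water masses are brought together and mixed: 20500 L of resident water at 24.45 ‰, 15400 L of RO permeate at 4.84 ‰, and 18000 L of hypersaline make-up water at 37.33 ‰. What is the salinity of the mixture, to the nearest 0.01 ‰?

Weighted by volume,
salt = 20,500×24.45 + 15,400×4.84 + 18,000×37.33 = 501,225 + 74,536 + 671,940 = 1,247,701
volume = 20,500 + 15,400 + 18,000 = 53,900 L
S = 1,247,701 / 53,900 = 23.1484 ‰

23.15 ‰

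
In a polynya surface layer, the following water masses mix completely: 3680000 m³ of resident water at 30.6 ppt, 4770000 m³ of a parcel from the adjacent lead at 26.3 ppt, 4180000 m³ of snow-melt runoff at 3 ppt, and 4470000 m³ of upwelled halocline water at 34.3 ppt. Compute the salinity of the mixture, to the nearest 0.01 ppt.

23.62 ppt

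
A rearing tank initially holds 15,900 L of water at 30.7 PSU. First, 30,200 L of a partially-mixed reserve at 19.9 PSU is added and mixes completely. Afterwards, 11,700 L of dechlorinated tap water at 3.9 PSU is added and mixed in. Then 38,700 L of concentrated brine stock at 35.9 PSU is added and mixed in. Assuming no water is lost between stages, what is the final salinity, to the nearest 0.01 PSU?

Conserving salt mass:
Initial salt = 15,900×30.7 = 488,130
After stage 1: salt = 488,130 + 30,200×19.9 = 1,089,110; volume = 46,100 L; S = 23.625 PSU
After stage 2: salt = 1,089,110 + 11,700×3.9 = 1,134,740; volume = 57,800 L; S = 19.632 PSU
After stage 3: salt = 1,134,740 + 38,700×35.9 = 2,524,070; volume = 96,500 L
S = 2,524,070 / 96,500 = 26.1562 PSU

26.16 PSU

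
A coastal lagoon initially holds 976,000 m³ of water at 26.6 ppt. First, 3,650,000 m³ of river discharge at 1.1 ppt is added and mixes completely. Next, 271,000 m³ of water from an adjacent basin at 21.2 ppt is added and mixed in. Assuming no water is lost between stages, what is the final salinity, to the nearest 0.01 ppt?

7.29 ppt

Conserving salt mass:
Initial salt = 976,000×26.6 = 25,961,600
After stage 1: salt = 25,961,600 + 3,650,000×1.1 = 29,976,600; volume = 4,626,000 m³; S = 6.48 ppt
After stage 2: salt = 29,976,600 + 271,000×21.2 = 35,721,800; volume = 4,897,000 m³
S = 35,721,800 / 4,897,000 = 7.2946 ppt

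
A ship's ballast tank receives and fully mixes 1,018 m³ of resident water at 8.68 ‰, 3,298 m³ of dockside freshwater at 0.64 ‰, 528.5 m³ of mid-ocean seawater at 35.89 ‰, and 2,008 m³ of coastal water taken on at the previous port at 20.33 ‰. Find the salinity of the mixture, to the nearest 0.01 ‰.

10.32 ‰

Mass of salt is conserved:
salt = 1,018×8.68 + 3,298×0.64 + 528.5×35.89 + 2,008×20.33 = 8,836.24 + 2,110.72 + 18,967.865 + 40,822.64 = 70,737.465
volume = 1,018 + 3,298 + 528.5 + 2,008 = 6,852.5 m³
S = 70,737.465 / 6,852.5 = 10.3229 ‰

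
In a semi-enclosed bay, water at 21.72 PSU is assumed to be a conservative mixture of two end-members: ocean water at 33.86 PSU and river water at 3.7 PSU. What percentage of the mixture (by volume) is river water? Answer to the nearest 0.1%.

Let f be the freshwater fraction. Salt balance per unit volume:
f×3.7 + (1−f)×33.86 = 21.72
f = (33.86 − 21.72) / (33.86 − 3.7) = 12.14/30.16 = 0.4025

40.3%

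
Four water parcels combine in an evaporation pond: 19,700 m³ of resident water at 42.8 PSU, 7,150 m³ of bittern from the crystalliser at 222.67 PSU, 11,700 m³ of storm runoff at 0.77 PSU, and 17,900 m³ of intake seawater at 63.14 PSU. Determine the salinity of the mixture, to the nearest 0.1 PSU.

63.3 PSU

Total salt / total volume:
salt = 19,700×42.8 + 7,150×222.67 + 11,700×0.77 + 17,900×63.14 = 843,160 + 1,592,090.5 + 9,009 + 1,130,206 = 3,574,465.5
volume = 19,700 + 7,150 + 11,700 + 17,900 = 56,450 m³
S = 3,574,465.5 / 56,450 = 63.321 PSU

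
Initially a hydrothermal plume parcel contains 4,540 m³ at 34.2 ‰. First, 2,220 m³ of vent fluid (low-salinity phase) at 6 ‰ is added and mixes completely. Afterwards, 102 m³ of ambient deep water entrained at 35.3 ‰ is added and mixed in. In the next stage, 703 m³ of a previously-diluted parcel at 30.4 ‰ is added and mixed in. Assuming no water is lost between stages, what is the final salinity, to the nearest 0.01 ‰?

25.59 ‰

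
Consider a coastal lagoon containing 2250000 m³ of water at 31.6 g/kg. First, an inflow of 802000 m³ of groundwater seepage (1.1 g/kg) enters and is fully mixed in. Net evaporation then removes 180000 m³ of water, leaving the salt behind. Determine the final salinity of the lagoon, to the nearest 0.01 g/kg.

After mixing: salt = 2,250,000×31.6 + 802,000×1.1 = 71,982,200; volume = 3,052,000 m³
After evaporation: salt unchanged = 71,982,200; volume = 3,052,000 − 180,000 = 2,872,000 m³
S = 71,982,200 / 2,872,000 = 25.0634 g/kg

25.06 g/kg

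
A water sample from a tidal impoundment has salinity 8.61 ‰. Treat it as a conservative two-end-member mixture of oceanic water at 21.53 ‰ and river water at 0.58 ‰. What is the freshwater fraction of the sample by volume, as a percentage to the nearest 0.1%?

61.7%

Let f be the freshwater fraction. Salt balance per unit volume:
f×0.58 + (1−f)×21.53 = 8.61
f = (21.53 − 8.61) / (21.53 − 0.58) = 12.92/20.95 = 0.6167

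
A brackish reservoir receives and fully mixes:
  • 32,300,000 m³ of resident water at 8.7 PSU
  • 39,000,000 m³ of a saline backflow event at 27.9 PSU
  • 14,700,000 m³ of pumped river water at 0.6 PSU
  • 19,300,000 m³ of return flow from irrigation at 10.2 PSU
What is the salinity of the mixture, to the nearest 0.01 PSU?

14.96 PSU

Weighted by volume,
salt = 32,300,000×8.7 + 39,000,000×27.9 + 14,700,000×0.6 + 19,300,000×10.2 = 281,010,000 + 1,088,100,000 + 8,820,000 + 196,860,000 = 1,574,790,000
volume = 32,300,000 + 39,000,000 + 14,700,000 + 19,300,000 = 105,300,000 m³
S = 1,574,790,000 / 105,300,000 = 14.9553 PSU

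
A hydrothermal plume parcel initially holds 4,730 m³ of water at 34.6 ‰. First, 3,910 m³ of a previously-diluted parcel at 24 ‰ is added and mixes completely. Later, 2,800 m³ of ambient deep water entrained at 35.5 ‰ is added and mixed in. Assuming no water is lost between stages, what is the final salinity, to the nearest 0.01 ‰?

31.20 ‰

Conserving salt mass:
Initial salt = 4,730×34.6 = 163,658
After stage 1: salt = 163,658 + 3,910×24 = 257,498; volume = 8,640 m³; S = 29.803 ‰
After stage 2: salt = 257,498 + 2,800×35.5 = 356,898; volume = 11,440 m³
S = 356,898 / 11,440 = 31.1974 ‰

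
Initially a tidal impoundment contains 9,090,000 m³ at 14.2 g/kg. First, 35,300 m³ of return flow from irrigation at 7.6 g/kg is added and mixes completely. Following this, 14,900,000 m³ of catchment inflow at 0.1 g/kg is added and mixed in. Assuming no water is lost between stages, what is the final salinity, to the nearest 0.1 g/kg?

By conservation of dissolved salt,
Initial salt = 9,090,000×14.2 = 129,078,000
After stage 1: salt = 129,078,000 + 35,300×7.6 = 129,346,280; volume = 9,125,300 m³; S = 14.174 g/kg
After stage 2: salt = 129,346,280 + 14,900,000×0.1 = 130,836,280; volume = 24,025,300 m³
S = 130,836,280 / 24,025,300 = 5.4458 g/kg

5.4 g/kg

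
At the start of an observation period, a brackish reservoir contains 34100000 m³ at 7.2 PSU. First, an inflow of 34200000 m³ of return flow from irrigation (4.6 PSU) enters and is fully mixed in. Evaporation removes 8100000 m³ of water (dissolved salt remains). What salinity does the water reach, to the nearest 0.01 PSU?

After mixing: salt = 34,100,000×7.2 + 34,200,000×4.6 = 402,840,000; volume = 68,300,000 m³
After evaporation: salt unchanged = 402,840,000; volume = 68,300,000 − 8,100,000 = 60,200,000 m³
S = 402,840,000 / 60,200,000 = 6.6917 PSU

6.69 PSU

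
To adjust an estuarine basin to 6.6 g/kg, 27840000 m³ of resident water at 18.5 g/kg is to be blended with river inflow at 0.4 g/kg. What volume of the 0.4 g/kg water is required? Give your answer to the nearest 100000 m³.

53400000 m³

Salt balance: 27,840,000×18.5 + V×0.4 = (27,840,000+V)×6.6
515,040,000 + 0.4V = 183,744,000 + 6.6V
331,296,000 = 6.2V
V = 53,434,838.71 m³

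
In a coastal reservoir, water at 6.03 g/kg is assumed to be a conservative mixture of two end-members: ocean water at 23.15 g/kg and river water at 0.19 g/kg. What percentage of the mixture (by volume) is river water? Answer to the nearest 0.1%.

74.6%

Let f be the freshwater fraction. Salt balance per unit volume:
f×0.19 + (1−f)×23.15 = 6.03
f = (23.15 − 6.03) / (23.15 − 0.19) = 17.12/22.96 = 0.7456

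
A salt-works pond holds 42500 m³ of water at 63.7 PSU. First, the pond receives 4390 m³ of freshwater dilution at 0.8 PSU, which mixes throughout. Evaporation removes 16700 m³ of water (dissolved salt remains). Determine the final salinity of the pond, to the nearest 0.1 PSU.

After mixing: salt = 42,500×63.7 + 4,390×0.8 = 2,710,762; volume = 46,890 m³
After evaporation: salt unchanged = 2,710,762; volume = 46,890 − 16,700 = 30,190 m³
S = 2,710,762 / 30,190 = 89.7901 PSU

89.8 PSU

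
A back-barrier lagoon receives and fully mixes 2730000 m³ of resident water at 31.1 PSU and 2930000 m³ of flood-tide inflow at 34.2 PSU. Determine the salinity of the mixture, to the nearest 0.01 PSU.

32.70 PSU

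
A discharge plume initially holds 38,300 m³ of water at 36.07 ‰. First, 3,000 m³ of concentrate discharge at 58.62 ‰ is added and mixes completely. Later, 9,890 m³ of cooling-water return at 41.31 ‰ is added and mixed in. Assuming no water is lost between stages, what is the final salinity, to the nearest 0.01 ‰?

38.40 ‰

Total salt / total volume:
Initial salt = 38,300×36.07 = 1,381,481
After stage 1: salt = 1,381,481 + 3,000×58.62 = 1,557,341; volume = 41,300 m³; S = 37.708 ‰
After stage 2: salt = 1,557,341 + 9,890×41.31 = 1,965,896.9; volume = 51,190 m³
S = 1,965,896.9 / 51,190 = 38.4039 ‰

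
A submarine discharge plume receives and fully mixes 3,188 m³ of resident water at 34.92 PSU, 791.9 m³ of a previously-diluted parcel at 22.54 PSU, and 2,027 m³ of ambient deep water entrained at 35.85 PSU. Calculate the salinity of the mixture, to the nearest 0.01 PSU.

33.60 PSU

By conservation of dissolved salt,
salt = 3,188×34.92 + 791.9×22.54 + 2,027×35.85 = 111,324.96 + 17,849.426 + 72,667.95 = 201,842.336
volume = 3,188 + 791.9 + 2,027 = 6,006.9 m³
S = 201,842.336 / 6,006.9 = 33.6017 PSU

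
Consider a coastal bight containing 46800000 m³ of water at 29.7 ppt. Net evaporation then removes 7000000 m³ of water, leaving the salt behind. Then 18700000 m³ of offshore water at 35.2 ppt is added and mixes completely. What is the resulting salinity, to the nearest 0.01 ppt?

After evaporation: salt = 46,800,000×29.7 = 1,389,960,000; volume = 46,800,000 − 7,000,000 = 39,800,000 m³
After mixing: salt = 1,389,960,000 + 18,700,000×35.2 = 2,048,200,000; volume = 39,800,000 + 18,700,000 = 58,500,000 m³
S = 2,048,200,000 / 58,500,000 = 35.012 ppt

35.01 ppt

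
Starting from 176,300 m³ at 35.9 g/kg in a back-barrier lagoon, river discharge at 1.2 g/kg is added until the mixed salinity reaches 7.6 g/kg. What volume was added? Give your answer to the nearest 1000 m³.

Salt balance: 176,300×35.9 + V×1.2 = (176,300+V)×7.6
6,329,170 + 1.2V = 1,339,880 + 7.6V
4,989,290 = 6.4V
V = 779,576.56 m³

780000 m³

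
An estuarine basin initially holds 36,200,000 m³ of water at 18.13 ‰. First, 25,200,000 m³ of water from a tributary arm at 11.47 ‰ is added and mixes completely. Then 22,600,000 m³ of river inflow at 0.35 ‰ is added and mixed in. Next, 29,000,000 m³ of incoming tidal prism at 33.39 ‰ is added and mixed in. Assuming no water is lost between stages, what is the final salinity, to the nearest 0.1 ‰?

Salt balance:
Initial salt = 36,200,000×18.13 = 656,306,000
After stage 1: salt = 656,306,000 + 25,200,000×11.47 = 945,350,000; volume = 61,400,000 m³; S = 15.397 ‰
After stage 2: salt = 945,350,000 + 22,600,000×0.35 = 953,260,000; volume = 84,000,000 m³; S = 11.348 ‰
After stage 3: salt = 953,260,000 + 29,000,000×33.39 = 1,921,570,000; volume = 113,000,000 m³
S = 1,921,570,000 / 113,000,000 = 17.005 ‰

17.0 ‰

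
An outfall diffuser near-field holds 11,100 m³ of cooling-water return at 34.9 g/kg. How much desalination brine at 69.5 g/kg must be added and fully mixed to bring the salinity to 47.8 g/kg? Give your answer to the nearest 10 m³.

6600 m³

Salt balance: 11,100×34.9 + V×69.5 = (11,100+V)×47.8
387,390 + 69.5V = 530,580 + 47.8V
143,190 = 21.7V
V = 6,598.62 m³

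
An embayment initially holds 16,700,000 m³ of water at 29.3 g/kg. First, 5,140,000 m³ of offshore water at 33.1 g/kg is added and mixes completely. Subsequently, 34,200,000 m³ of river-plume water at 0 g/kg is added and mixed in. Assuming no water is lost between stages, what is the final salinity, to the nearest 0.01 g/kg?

11.77 g/kg

Conserving salt mass:
Initial salt = 16,700,000×29.3 = 489,310,000
After stage 1: salt = 489,310,000 + 5,140,000×33.1 = 659,444,000; volume = 21,840,000 m³; S = 30.194 g/kg
After stage 2: salt = 659,444,000 + 34,200,000×0 = 659,444,000; volume = 56,040,000 m³
S = 659,444,000 / 56,040,000 = 11.7674 g/kg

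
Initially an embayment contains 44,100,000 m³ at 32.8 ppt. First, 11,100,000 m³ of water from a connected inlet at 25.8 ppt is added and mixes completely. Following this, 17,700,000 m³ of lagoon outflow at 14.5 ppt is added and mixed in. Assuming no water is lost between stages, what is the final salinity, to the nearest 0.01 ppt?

27.29 ppt

Mass of salt is conserved:
Initial salt = 44,100,000×32.8 = 1,446,480,000
After stage 1: salt = 1,446,480,000 + 11,100,000×25.8 = 1,732,860,000; volume = 55,200,000 m³; S = 31.392 ppt
After stage 2: salt = 1,732,860,000 + 17,700,000×14.5 = 1,989,510,000; volume = 72,900,000 m³
S = 1,989,510,000 / 72,900,000 = 27.2909 ppt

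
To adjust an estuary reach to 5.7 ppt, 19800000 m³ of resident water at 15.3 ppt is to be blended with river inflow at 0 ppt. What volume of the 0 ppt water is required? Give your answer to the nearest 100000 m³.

33300000 m³

Salt balance: 19,800,000×15.3 + V×0 = (19,800,000+V)×5.7
302,940,000 + 0V = 112,860,000 + 5.7V
190,080,000 = 5.7V
V = 33,347,368.42 m³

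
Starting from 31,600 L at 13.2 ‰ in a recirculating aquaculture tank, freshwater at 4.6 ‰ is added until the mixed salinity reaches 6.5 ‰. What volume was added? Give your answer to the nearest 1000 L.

Salt balance: 31,600×13.2 + V×4.6 = (31,600+V)×6.5
417,120 + 4.6V = 205,400 + 6.5V
211,720 = 1.9V
V = 111,431.58 L

111000 L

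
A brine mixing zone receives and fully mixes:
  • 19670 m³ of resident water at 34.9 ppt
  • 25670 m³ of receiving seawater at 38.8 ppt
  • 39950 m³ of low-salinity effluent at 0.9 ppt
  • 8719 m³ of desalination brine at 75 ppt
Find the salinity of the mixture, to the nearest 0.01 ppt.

Salt balance:
salt = 19,670×34.9 + 25,670×38.8 + 39,950×0.9 + 8,719×75 = 686,483 + 995,996 + 35,955 + 653,925 = 2,372,359
volume = 19,670 + 25,670 + 39,950 + 8,719 = 94,009 m³
S = 2,372,359 / 94,009 = 25.2354 ppt

25.24 ppt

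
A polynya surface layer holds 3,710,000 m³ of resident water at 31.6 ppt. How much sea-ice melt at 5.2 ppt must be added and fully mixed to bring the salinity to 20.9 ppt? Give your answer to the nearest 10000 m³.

2530000 m³

Salt balance: 3,710,000×31.6 + V×5.2 = (3,710,000+V)×20.9
117,236,000 + 5.2V = 77,539,000 + 20.9V
39,697,000 = 15.7V
V = 2,528,471.34 m³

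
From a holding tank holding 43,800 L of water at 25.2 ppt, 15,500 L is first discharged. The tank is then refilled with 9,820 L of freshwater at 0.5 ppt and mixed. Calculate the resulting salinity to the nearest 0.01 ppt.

18.84 ppt

Remaining after removal: 28,300 L at 25.2 ppt (salt = 713,160)
After addition: salt = 713,160 + 9,820×0.5 = 718,070; volume = 38,120 L
S = 718,070 / 38,120 = 18.8371 ppt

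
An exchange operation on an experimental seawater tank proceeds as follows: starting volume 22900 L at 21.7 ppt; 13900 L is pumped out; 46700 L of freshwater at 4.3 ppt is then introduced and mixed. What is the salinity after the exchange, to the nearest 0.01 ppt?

7.11 ppt

Remaining after removal: 9,000 L at 21.7 ppt (salt = 195,300)
After addition: salt = 195,300 + 46,700×4.3 = 396,110; volume = 55,700 L
S = 396,110 / 55,700 = 7.1115 ppt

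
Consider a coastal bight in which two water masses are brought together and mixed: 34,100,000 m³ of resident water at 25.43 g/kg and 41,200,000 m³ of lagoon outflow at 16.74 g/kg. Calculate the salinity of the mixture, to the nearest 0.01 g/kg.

Salt balance:
salt = 34,100,000×25.43 + 41,200,000×16.74 = 867,163,000 + 689,688,000 = 1,556,851,000
volume = 34,100,000 + 41,200,000 = 75,300,000 m³
S = 1,556,851,000 / 75,300,000 = 20.6753 g/kg

20.68 g/kg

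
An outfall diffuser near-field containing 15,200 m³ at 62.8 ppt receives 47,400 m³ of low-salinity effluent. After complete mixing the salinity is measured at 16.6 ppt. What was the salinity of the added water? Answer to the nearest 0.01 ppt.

1.78 ppt

Salt balance: 15,200×62.8 + 47,400×S = 62,600×16.6
954,560 + 47,400·S = 1,039,160
S = (1,039,160 − 954,560) / 47,400 = 1.7848 ppt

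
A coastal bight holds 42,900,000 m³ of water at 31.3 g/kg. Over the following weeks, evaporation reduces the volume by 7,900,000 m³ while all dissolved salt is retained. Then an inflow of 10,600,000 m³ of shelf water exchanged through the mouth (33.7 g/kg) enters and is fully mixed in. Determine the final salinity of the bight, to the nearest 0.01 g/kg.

37.28 g/kg

After evaporation: salt = 42,900,000×31.3 = 1,342,770,000; volume = 42,900,000 − 7,900,000 = 35,000,000 m³
After mixing: salt = 1,342,770,000 + 10,600,000×33.7 = 1,699,990,000; volume = 35,000,000 + 10,600,000 = 45,600,000 m³
S = 1,699,990,000 / 45,600,000 = 37.2805 g/kg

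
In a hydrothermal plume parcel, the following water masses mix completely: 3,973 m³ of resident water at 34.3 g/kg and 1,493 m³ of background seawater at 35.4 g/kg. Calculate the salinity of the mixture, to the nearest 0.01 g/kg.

34.60 g/kg

Mass of salt is conserved:
salt = 3,973×34.3 + 1,493×35.4 = 136,273.9 + 52,852.2 = 189,126.1
volume = 3,973 + 1,493 = 5,466 m³
S = 189,126.1 / 5,466 = 34.6005 g/kg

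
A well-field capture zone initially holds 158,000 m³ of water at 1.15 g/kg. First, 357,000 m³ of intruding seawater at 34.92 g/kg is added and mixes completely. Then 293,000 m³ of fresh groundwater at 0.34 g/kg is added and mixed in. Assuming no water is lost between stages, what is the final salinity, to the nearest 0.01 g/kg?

Conserving salt mass:
Initial salt = 158,000×1.15 = 181,700
After stage 1: salt = 181,700 + 357,000×34.92 = 12,648,140; volume = 515,000 m³; S = 24.559 g/kg
After stage 2: salt = 12,648,140 + 293,000×0.34 = 12,747,760; volume = 808,000 m³
S = 12,747,760 / 808,000 = 15.7769 g/kg

15.78 g/kg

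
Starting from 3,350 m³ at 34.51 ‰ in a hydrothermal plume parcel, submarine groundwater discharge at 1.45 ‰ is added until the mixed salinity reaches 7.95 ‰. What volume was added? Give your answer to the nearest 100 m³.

13700 m³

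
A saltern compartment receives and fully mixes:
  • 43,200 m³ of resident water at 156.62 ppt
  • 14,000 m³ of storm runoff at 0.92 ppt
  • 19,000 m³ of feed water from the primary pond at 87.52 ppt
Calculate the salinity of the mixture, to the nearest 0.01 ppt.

110.78 ppt

Mass of salt is conserved:
salt = 43,200×156.62 + 14,000×0.92 + 19,000×87.52 = 6,765,984 + 12,880 + 1,662,880 = 8,441,744
volume = 43,200 + 14,000 + 19,000 = 76,200 m³
S = 8,441,744 / 76,200 = 110.784 ppt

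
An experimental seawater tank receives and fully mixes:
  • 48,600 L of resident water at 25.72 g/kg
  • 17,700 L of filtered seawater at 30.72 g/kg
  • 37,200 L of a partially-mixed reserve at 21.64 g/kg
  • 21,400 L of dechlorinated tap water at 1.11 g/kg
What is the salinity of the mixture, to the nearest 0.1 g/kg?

21.0 g/kg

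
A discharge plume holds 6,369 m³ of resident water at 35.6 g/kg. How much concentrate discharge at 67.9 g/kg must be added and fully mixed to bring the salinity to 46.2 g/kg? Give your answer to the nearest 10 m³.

3110 m³

Salt balance: 6,369×35.6 + V×67.9 = (6,369+V)×46.2
226,736.4 + 67.9V = 294,247.8 + 46.2V
67,511.4 = 21.7V
V = 3,111.12 m³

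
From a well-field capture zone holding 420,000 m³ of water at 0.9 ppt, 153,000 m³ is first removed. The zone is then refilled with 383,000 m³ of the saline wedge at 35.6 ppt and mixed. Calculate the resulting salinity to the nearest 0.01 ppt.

Remaining after removal: 267,000 m³ at 0.9 ppt (salt = 240,300)
After addition: salt = 240,300 + 383,000×35.6 = 13,875,100; volume = 650,000 m³
S = 13,875,100 / 650,000 = 21.3463 ppt

21.35 ppt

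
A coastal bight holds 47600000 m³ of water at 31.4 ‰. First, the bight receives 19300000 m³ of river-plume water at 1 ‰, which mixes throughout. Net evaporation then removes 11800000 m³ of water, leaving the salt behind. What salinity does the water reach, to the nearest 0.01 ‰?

27.48 ‰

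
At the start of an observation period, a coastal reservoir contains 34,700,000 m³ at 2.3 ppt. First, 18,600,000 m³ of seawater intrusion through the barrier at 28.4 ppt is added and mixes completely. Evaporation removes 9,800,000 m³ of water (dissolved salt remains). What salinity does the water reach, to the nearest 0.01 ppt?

After mixing: salt = 34,700,000×2.3 + 18,600,000×28.4 = 608,050,000; volume = 53,300,000 m³
After evaporation: salt unchanged = 608,050,000; volume = 53,300,000 − 9,800,000 = 43,500,000 m³
S = 608,050,000 / 43,500,000 = 13.9782 ppt

13.98 ppt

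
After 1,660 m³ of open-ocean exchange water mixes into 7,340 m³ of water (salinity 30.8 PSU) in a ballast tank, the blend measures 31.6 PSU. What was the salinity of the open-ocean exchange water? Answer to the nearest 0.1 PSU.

35.1 PSU

Salt balance: 7,340×30.8 + 1,660×S = 9,000×31.6
226,072 + 1,660·S = 284,400
S = (284,400 − 226,072) / 1,660 = 35.1373 PSU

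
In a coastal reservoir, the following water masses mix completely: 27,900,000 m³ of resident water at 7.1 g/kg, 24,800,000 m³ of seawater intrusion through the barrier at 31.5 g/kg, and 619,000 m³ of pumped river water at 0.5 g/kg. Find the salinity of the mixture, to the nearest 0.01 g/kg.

18.37 g/kg

Mass of salt is conserved:
salt = 27,900,000×7.1 + 24,800,000×31.5 + 619,000×0.5 = 198,090,000 + 781,200,000 + 309,500 = 979,599,500
volume = 27,900,000 + 24,800,000 + 619,000 = 53,319,000 m³
S = 979,599,500 / 53,319,000 = 18.3724 g/kg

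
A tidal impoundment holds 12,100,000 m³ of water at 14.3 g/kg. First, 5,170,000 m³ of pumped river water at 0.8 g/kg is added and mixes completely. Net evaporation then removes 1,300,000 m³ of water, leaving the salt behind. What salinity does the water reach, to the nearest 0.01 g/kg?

After mixing: salt = 12,100,000×14.3 + 5,170,000×0.8 = 177,166,000; volume = 17,270,000 m³
After evaporation: salt unchanged = 177,166,000; volume = 17,270,000 − 1,300,000 = 15,970,000 m³
S = 177,166,000 / 15,970,000 = 11.0937 g/kg

11.09 g/kg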